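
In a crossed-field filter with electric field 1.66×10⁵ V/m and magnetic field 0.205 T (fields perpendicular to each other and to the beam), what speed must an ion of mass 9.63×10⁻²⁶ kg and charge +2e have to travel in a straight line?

Straight-line motion ⇒ electric and magnetic forces cancel, so E = vB.
v = E/B = 1.66×10⁵/0.205 = 8.10×10⁵ m/s.
The result is independent of the particle's charge and mass.

v = 8.10×10⁵ m/s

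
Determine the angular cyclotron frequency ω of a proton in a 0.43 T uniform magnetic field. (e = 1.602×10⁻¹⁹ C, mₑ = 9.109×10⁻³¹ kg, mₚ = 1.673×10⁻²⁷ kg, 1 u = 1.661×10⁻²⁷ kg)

ω = |q|B/m.
ω = (1.602×10⁻¹⁹)(0.43)/1.673×10⁻²⁷ ≈ 4.1×10⁷ rad/s.

ω ≈ 4.1×10⁷ rad/s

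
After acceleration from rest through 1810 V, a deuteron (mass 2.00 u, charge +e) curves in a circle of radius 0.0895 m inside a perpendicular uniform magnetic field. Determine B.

v = √(2|q|V/m) = √(2·1.602×10⁻¹⁹·1810/3.322×10⁻²⁷) ≈ 4.178×10⁵ m/s.
B = mv/(|q|r) = (3.322×10⁻²⁷)(4.178×10⁵)/((1.602×10⁻¹⁹)(0.0895)) ≈ 0.0968 T.

B ≈ 0.0968 T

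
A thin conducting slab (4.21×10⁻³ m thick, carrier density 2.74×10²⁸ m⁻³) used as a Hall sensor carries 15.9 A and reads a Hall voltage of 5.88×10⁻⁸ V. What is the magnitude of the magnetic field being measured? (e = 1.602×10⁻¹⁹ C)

From V_H = IB/(n e t), B = V_H n e t / I.
B = (5.88×10⁻⁸)(2.74×10²⁸)(1.602×10⁻¹⁹)(4.21×10⁻³)/15.9 ≈ 0.0683 T.

B ≈ 0.0683 T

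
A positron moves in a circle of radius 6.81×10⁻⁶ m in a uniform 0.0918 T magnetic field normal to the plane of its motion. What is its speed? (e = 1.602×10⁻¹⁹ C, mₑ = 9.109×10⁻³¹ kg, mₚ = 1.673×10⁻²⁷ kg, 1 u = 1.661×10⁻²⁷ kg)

From |q|vB = mv²/r, v = |q|Br/m.
v = (1.602×10⁻¹⁹)(0.0918)(6.81×10⁻⁶)/9.109×10⁻³¹ ≈ 1.10×10⁵ m/s.

v ≈ 1.10×10⁵ m/s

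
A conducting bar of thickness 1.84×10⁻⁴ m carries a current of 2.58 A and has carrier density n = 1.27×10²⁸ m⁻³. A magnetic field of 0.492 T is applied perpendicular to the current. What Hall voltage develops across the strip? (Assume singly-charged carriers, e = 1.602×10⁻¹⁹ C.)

V_H ≈ 3.39×10⁻⁶ V

V_H = IB/(n e t).
V_H = (2.58)(0.492)/((1.27×10²⁸)(1.602×10⁻¹⁹)(1.84×10⁻⁴)) ≈ 3.39×10⁻⁶ V.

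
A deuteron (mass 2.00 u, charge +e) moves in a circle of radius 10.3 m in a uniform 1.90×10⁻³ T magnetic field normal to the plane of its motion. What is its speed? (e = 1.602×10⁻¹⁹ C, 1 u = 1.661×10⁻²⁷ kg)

v ≈ 9.44×10⁵ m/s

From |q|vB = mv²/r, v = |q|Br/m.
v = (1.602×10⁻¹⁹)(1.90×10⁻³)(10.3)/3.322×10⁻²⁷ ≈ 9.44×10⁵ m/s.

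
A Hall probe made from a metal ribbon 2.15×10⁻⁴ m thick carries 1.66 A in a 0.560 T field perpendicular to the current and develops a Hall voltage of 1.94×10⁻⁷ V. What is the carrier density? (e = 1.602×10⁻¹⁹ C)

From V_H = IB/(n e t), n = IB/(V_H e t).
n = (1.66)(0.560)/((1.94×10⁻⁷)(1.602×10⁻¹⁹)(2.15×10⁻⁴)) ≈ 1.39×10²⁹ m⁻³.

n ≈ 1.39×10²⁹ m⁻³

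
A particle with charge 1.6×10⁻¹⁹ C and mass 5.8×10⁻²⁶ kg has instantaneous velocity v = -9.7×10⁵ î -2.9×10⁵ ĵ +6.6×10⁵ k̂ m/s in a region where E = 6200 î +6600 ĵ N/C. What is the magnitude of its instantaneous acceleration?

|a| ≈ 2.50×10¹⁰ m/s²

Only an electric field acts, so F = qE = (1.6×10⁻¹⁹ C)·(6200, 6600, 0) = (9.92×10⁻¹⁶, 1.06×10⁻¹⁵, 0) N.
|a| = |F|/m = 1.449×10⁻¹⁵/5.8×10⁻²⁶ ≈ 2.50×10¹⁰ m/s².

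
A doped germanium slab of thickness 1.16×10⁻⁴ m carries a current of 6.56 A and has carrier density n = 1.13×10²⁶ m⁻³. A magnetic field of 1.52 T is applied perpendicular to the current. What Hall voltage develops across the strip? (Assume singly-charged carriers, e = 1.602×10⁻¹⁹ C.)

V_H ≈ 4.75×10⁻³ V

V_H = IB/(n e t).
V_H = (6.56)(1.52)/((1.13×10²⁶)(1.602×10⁻¹⁹)(1.16×10⁻⁴)) ≈ 4.75×10⁻³ V.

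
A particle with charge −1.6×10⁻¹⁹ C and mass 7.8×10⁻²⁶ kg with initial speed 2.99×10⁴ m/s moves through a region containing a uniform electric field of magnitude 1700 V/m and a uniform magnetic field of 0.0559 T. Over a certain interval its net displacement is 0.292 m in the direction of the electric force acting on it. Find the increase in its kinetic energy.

The magnetic force is always ⟂ v and does no work; only the electric force changes KE.
ΔKE = F_E · d = |q|E d = (1.6×10⁻¹⁹)(1700)(0.292) ≈ 7.94×10⁻¹⁷ J.

ΔKE ≈ 7.94×10⁻¹⁷ J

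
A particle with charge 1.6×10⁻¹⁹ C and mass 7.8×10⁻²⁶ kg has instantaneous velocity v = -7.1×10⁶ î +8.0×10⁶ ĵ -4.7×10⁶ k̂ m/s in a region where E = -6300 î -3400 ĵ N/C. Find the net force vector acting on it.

F ≈ (-1.01×10⁻¹⁵, -5.44×10⁻¹⁶, 0) N

Only an electric field acts, so F = qE = (1.6×10⁻¹⁹ C)·(-6300, -3400, 0) = (-1.01×10⁻¹⁵, -5.44×10⁻¹⁶, 0) N.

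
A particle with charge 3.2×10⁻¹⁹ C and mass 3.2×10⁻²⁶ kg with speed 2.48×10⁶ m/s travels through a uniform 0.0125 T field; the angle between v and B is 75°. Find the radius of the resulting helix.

r ≈ 19.2 m

v⊥ = v sinθ = 2.48×10⁶·sin75° ≈ 2.395×10⁶ m/s.
r = m v⊥/(|q|B) = (3.2×10⁻²⁶)(2.395×10⁶)/((3.2×10⁻¹⁹)(0.0125)) ≈ 19.2 m.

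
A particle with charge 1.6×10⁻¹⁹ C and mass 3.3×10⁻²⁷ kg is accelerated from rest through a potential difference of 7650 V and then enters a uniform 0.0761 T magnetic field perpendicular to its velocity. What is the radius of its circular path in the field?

r ≈ 0.233 m

Acceleration: |q|V = ½mv² ⇒ v = √(2|q|V/m) = √(2·1.6×10⁻¹⁹·7650/3.3×10⁻²⁷) ≈ 8.613×10⁵ m/s.
In the field: r = mv/(|q|B) = (3.3×10⁻²⁷)(8.613×10⁵)/((1.6×10⁻¹⁹)(0.0761)) ≈ 0.233 m.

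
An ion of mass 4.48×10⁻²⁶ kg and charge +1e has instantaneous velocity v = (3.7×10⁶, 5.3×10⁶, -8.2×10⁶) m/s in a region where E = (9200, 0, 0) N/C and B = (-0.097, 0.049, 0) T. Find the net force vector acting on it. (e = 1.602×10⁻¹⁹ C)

F ≈ (6.58×10⁻¹⁴, 1.27×10⁻¹³, 1.11×10⁻¹³) N

v×B = (4.02×10⁵, 7.95×10⁵, 6.95×10⁵) N/C.
E + v×B = (4.11×10⁵, 7.95×10⁵, 6.95×10⁵) N/C.
F = q(E + v×B) = (1.602×10⁻¹⁹ C)·(4.11×10⁵, 7.95×10⁵, 6.95×10⁵) = (6.58×10⁻¹⁴, 1.27×10⁻¹³, 1.11×10⁻¹³) N.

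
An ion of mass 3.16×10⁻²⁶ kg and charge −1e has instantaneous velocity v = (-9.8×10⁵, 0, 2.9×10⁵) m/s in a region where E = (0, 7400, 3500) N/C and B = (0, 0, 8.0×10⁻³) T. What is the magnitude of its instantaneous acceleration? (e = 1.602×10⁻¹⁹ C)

|a| ≈ 7.93×10¹⁰ m/s²

v×B = (0, 7840, 0) N/C.
E + v×B = (0, 1.52×10⁴, 3500) N/C.
F = q(E + v×B) = (−1.602×10⁻¹⁹ C)·(0, 1.52×10⁴, 3500) = (0, -2.44×10⁻¹⁵, -5.61×10⁻¹⁶) N.
|a| = |F|/m = 2.505×10⁻¹⁵/3.16×10⁻²⁶ ≈ 7.93×10¹⁰ m/s².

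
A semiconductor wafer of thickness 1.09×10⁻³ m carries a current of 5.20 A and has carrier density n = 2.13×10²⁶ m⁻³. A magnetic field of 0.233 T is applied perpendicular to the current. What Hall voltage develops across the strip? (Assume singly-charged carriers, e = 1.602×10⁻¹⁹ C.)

V_H ≈ 3.26×10⁻⁵ V

V_H = IB/(n e t).
V_H = (5.20)(0.233)/((2.13×10²⁶)(1.602×10⁻¹⁹)(1.09×10⁻³)) ≈ 3.26×10⁻⁵ V.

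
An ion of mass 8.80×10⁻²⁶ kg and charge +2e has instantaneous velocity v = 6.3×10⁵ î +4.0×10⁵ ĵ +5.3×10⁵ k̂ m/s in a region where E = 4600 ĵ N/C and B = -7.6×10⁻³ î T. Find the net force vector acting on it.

v×B = (0, -4030, 3040) N/C.
E + v×B = (0, 572, 3040) N/C.
F = q(E + v×B) = (3.204×10⁻¹⁹ C)·(0, 572, 3040) = (0, 1.83×10⁻¹⁶, 9.74×10⁻¹⁶) N.

F ≈ (0, 1.83×10⁻¹⁶, 9.74×10⁻¹⁶) N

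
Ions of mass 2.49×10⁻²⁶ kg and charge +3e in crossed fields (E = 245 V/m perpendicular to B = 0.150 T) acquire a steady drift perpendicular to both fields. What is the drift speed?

The steady drift has the magnetic force balancing the electric force, so v_d = E/B.
v_d = 245/0.150 = 1630 m/s.

v_d ≈ 1630 m/s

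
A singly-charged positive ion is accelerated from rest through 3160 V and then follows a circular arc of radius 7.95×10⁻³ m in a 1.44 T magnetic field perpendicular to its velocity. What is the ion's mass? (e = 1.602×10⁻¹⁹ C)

m ≈ 3.32×10⁻²⁷ kg

Combine |q|V = ½mv² and r = mv/(|q|B): eliminate v to get m = qB²r²/(2V).
m = (1.602×10⁻¹⁹)(1.44)²(7.95×10⁻³)²/(2·3160) ≈ 3.32×10⁻²⁷ kg.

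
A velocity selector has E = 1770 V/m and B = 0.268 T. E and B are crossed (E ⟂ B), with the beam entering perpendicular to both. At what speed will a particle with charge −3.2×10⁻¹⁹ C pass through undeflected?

For undeflected motion the electric and magnetic forces balance: qE = qvB.
v = E/B = 1770/0.268 = 6600 m/s.

v = 6600 m/s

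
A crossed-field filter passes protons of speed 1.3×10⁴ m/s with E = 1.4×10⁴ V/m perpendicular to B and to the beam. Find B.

Balance of forces in the selector: qE = qvB ⇒ B = E/v.
B = 1.4×10⁴/1.3×10⁴ = 1.1 T.

B = 1.1 T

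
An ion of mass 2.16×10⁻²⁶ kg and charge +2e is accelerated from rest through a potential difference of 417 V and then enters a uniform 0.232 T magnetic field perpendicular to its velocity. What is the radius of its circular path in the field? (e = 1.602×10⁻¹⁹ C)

Acceleration: |q|V = ½mv² ⇒ v = √(2|q|V/m) = √(2·3.204×10⁻¹⁹·417/2.16×10⁻²⁶) ≈ 1.112×10⁵ m/s.
In the field: r = mv/(|q|B) = (2.16×10⁻²⁶)(1.112×10⁵)/((3.204×10⁻¹⁹)(0.232)) ≈ 0.0323 m.

r ≈ 0.0323 m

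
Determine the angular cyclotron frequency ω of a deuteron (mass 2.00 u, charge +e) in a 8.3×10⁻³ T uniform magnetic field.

ω = |q|B/m.
ω = (1.602×10⁻¹⁹)(8.3×10⁻³)/3.322×10⁻²⁷ ≈ 4.0×10⁵ rad/s.

ω ≈ 4.0×10⁵ rad/s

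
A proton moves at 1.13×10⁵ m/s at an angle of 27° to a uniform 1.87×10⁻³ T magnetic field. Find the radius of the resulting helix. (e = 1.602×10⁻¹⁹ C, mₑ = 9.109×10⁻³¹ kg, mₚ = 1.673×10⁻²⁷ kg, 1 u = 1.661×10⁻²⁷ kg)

r ≈ 0.286 m

v⊥ = v sinθ = 1.13×10⁵·sin27° ≈ 5.130×10⁴ m/s.
r = m v⊥/(|q|B) = (1.673×10⁻²⁷)(5.130×10⁴)/((1.602×10⁻¹⁹)(1.87×10⁻³)) ≈ 0.286 m.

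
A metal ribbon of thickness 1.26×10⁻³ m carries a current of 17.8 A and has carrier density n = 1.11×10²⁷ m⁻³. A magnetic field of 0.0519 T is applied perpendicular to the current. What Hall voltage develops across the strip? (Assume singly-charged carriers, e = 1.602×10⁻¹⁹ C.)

V_H ≈ 4.12×10⁻⁶ V

V_H = IB/(n e t).
V_H = (17.8)(0.0519)/((1.11×10²⁷)(1.602×10⁻¹⁹)(1.26×10⁻³)) ≈ 4.12×10⁻⁶ V.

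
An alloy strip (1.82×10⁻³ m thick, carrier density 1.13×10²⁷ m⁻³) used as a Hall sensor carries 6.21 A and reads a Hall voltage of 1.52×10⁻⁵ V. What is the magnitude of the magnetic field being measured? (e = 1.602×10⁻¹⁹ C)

B ≈ 0.806 T

From V_H = IB/(n e t), B = V_H n e t / I.
B = (1.52×10⁻⁵)(1.13×10²⁷)(1.602×10⁻¹⁹)(1.82×10⁻³)/6.21 ≈ 0.806 T.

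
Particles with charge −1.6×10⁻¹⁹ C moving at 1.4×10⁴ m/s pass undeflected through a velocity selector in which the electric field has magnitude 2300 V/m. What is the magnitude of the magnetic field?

Balance of forces in the selector: qE = qvB ⇒ B = E/v.
B = 2300/1.4×10⁴ = 0.16 T.

B = 0.16 T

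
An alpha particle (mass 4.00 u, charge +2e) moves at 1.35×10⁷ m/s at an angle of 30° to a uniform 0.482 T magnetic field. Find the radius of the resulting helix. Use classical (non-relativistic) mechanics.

v⊥ = v sinθ = 1.35×10⁷·sin30° ≈ 6.750×10⁶ m/s.
r = m v⊥/(|q|B) = (6.644×10⁻²⁷)(6.750×10⁶)/((3.204×10⁻¹⁹)(0.482)) ≈ 0.290 m.

r ≈ 0.290 m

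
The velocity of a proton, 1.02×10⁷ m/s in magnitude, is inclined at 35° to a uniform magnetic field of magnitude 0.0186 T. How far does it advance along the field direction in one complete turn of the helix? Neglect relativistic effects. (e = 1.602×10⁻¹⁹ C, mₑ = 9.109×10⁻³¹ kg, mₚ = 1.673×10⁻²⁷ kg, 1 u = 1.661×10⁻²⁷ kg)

p ≈ 29.5 m

v∥ = v cosθ = 1.02×10⁷·cos35° ≈ 8.355×10⁶ m/s.
T = 2πm/(|q|B) = 2π(1.673×10⁻²⁷)/((1.602×10⁻¹⁹)(0.0186)) ≈ 3.528×10⁻⁶ s.
pitch = v∥ T = (8.355×10⁶)(3.528×10⁻⁶) ≈ 29.5 m.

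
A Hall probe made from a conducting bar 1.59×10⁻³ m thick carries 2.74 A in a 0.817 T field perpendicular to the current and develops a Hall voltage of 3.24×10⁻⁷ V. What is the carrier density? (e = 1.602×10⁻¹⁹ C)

n ≈ 2.71×10²⁸ m⁻³

From V_H = IB/(n e t), n = IB/(V_H e t).
n = (2.74)(0.817)/((3.24×10⁻⁷)(1.602×10⁻¹⁹)(1.59×10⁻³)) ≈ 2.71×10²⁸ m⁻³.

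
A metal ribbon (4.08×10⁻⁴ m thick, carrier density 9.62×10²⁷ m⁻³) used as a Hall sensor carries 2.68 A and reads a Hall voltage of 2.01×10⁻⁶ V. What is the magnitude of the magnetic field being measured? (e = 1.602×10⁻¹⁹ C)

From V_H = IB/(n e t), B = V_H n e t / I.
B = (2.01×10⁻⁶)(9.62×10²⁷)(1.602×10⁻¹⁹)(4.08×10⁻⁴)/2.68 ≈ 0.472 T.

B ≈ 0.472 T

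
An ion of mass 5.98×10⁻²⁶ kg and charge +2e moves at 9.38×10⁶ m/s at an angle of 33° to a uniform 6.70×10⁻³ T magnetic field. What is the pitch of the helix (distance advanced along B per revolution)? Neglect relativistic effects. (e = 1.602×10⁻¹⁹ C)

p ≈ 1380 m

v∥ = v cosθ = 9.38×10⁶·cos33° ≈ 7.867×10⁶ m/s.
T = 2πm/(|q|B) = 2π(5.98×10⁻²⁶)/((3.204×10⁻¹⁹)(6.70×10⁻³)) ≈ 1.750×10⁻⁴ s.
pitch = v∥ T = (7.867×10⁶)(1.750×10⁻⁴) ≈ 1380 m.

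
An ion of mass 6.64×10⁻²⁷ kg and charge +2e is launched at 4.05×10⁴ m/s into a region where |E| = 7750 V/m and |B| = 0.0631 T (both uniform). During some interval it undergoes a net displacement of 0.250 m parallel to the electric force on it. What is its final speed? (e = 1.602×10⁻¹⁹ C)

v_f ≈ 4.34×10⁵ m/s

B does no work; ΔKE = |q|E d.
½mv_f² = ½mv₀² + |q|Ed = ½(6.64×10⁻²⁷)(4.05×10⁴)² + (3.204×10⁻¹⁹)(7750)(0.250) ≈ 5.446×10⁻¹⁸ J + 6.208×10⁻¹⁶ J ≈ 6.262×10⁻¹⁶ J.
v_f = √(2·6.262×10⁻¹⁶/6.64×10⁻²⁷) ≈ 4.34×10⁵ m/s.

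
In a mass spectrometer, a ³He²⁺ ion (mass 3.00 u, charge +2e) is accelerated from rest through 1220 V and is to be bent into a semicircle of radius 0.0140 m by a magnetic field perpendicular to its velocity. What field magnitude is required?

v = √(2|q|V/m) = √(2·3.204×10⁻¹⁹·1220/4.983×10⁻²⁷) ≈ 3.961×10⁵ m/s.
B = mv/(|q|r) = (4.983×10⁻²⁷)(3.961×10⁵)/((3.204×10⁻¹⁹)(0.0140)) ≈ 0.440 T.

B ≈ 0.440 T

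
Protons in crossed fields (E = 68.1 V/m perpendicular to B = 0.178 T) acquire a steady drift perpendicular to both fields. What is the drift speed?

In crossed fields the guiding centre drifts at v_d = |E×B|/B² = E/B, independent of charge and mass.
v_d = 68.1/0.178 = 383 m/s.

v_d ≈ 383 m/s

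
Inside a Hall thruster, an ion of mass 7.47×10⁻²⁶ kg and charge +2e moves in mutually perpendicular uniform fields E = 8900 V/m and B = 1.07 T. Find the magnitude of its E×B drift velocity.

The E×B drift speed is v_d = E/B.
v_d = 8900/1.07 = 8320 m/s.

v_d ≈ 8320 m/s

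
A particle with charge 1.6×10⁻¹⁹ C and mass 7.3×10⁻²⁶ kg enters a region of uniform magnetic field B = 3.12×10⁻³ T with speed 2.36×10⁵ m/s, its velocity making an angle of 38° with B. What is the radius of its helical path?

v⊥ = v sinθ = 2.36×10⁵·sin38° ≈ 1.453×10⁵ m/s.
r = m v⊥/(|q|B) = (7.3×10⁻²⁶)(1.453×10⁵)/((1.6×10⁻¹⁹)(3.12×10⁻³)) ≈ 21.2 m.

r ≈ 21.2 m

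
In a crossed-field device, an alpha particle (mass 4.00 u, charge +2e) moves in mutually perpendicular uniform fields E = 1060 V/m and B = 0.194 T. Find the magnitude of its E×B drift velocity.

The E×B drift speed is v_d = E/B.
v_d = 1060/0.194 = 5460 m/s.

v_d ≈ 5460 m/s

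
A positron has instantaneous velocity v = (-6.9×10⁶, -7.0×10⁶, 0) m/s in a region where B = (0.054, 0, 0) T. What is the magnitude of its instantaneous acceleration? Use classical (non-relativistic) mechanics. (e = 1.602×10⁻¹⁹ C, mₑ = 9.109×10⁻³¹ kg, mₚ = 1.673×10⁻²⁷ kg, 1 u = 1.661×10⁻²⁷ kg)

v×B = (0, 0, 3.78×10⁵) N/C.
F = q v×B = (1.602×10⁻¹⁹ C)·(0, 0, 3.78×10⁵) = (0, 0, 6.06×10⁻¹⁴) N.
|a| = |F|/m = 6.056×10⁻¹⁴/9.109×10⁻³¹ ≈ 6.65×10¹⁶ m/s².

|a| ≈ 6.65×10¹⁶ m/s²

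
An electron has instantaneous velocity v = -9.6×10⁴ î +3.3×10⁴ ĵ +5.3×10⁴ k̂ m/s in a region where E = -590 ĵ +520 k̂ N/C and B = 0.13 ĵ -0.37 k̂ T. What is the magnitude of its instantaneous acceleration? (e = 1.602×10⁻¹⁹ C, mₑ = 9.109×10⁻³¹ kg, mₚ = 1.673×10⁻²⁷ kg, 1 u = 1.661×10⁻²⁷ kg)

v×B = (-1.91×10⁴, -3.55×10⁴, -1.25×10⁴) N/C.
E + v×B = (-1.91×10⁴, -3.61×10⁴, -1.20×10⁴) N/C.
F = q(E + v×B) = (−1.602×10⁻¹⁹ C)·(-1.91×10⁴, -3.61×10⁴, -1.20×10⁴) = (3.06×10⁻¹⁵, 5.78×10⁻¹⁵, 1.92×10⁻¹⁵) N.
|a| = |F|/m = 6.819×10⁻¹⁵/9.109×10⁻³¹ ≈ 7.49×10¹⁵ m/s².

|a| ≈ 7.49×10¹⁵ m/s²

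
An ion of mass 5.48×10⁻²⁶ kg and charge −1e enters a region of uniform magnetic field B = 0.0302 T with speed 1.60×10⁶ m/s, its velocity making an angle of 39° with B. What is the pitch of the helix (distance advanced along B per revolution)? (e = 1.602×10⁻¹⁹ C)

v∥ = v cosθ = 1.60×10⁶·cos39° ≈ 1.243×10⁶ m/s.
T = 2πm/(|q|B) = 2π(5.48×10⁻²⁶)/((1.602×10⁻¹⁹)(0.0302)) ≈ 7.117×10⁻⁵ s.
pitch = v∥ T = (1.243×10⁶)(7.117×10⁻⁵) ≈ 88.5 m.

p ≈ 88.5 m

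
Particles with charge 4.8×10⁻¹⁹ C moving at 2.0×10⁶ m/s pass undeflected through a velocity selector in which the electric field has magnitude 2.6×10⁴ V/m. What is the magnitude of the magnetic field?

Balance of forces in the selector: qE = qvB ⇒ B = E/v.
B = 2.6×10⁴/2.0×10⁶ = 0.013 T.

B = 0.013 T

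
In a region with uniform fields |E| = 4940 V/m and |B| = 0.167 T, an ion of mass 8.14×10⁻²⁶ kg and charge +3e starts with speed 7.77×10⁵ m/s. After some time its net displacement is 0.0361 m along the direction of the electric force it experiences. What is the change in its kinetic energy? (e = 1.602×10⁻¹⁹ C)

The magnetic force is always ⟂ v and does no work; only the electric force changes KE.
ΔKE = F_E · d = |q|E d = (4.806×10⁻¹⁹)(4940)(0.0361) ≈ 8.57×10⁻¹⁷ J.

ΔKE ≈ 8.57×10⁻¹⁷ J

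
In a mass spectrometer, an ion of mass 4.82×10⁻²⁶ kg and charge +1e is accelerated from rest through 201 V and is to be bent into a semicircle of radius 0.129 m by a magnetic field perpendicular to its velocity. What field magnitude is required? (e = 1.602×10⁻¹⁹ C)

B ≈ 0.0853 T

v = √(2|q|V/m) = √(2·1.602×10⁻¹⁹·201/4.82×10⁻²⁶) ≈ 3.655×10⁴ m/s.
B = mv/(|q|r) = (4.82×10⁻²⁶)(3.655×10⁴)/((1.602×10⁻¹⁹)(0.129)) ≈ 0.0853 T.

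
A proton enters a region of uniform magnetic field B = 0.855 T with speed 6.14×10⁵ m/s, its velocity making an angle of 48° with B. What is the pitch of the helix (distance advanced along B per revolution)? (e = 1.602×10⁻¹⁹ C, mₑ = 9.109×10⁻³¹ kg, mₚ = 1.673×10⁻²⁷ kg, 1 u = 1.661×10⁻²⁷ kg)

p ≈ 0.0315 m

v∥ = v cosθ = 6.14×10⁵·cos48° ≈ 4.108×10⁵ m/s.
T = 2πm/(|q|B) = 2π(1.673×10⁻²⁷)/((1.602×10⁻¹⁹)(0.855)) ≈ 7.674×10⁻⁸ s.
pitch = v∥ T = (4.108×10⁵)(7.674×10⁻⁸) ≈ 0.0315 m.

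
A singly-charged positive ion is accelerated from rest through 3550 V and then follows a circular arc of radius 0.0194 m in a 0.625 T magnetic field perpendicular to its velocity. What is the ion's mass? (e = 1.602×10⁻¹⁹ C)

m ≈ 3.32×10⁻²⁷ kg

Combine |q|V = ½mv² and r = mv/(|q|B): eliminate v to get m = qB²r²/(2V).
m = (1.602×10⁻¹⁹)(0.625)²(0.0194)²/(2·3550) ≈ 3.32×10⁻²⁷ kg.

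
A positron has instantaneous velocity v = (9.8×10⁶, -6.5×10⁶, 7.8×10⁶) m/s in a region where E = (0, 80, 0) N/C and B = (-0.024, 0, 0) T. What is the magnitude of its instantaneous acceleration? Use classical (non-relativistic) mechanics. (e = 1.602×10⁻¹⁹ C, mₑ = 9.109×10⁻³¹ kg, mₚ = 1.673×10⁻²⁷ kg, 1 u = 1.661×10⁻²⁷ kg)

v×B = (0, -1.87×10⁵, -1.56×10⁵) N/C.
E + v×B = (0, -1.87×10⁵, -1.56×10⁵) N/C.
F = q(E + v×B) = (1.602×10⁻¹⁹ C)·(0, -1.87×10⁵, -1.56×10⁵) = (0, -3.00×10⁻¹⁴, -2.50×10⁻¹⁴) N.
|a| = |F|/m = 3.903×10⁻¹⁴/9.109×10⁻³¹ ≈ 4.28×10¹⁶ m/s².

|a| ≈ 4.28×10¹⁶ m/s²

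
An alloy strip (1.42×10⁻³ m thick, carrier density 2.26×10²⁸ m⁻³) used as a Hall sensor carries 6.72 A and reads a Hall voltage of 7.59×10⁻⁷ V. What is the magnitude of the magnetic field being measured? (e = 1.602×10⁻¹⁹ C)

B ≈ 0.581 T

From V_H = IB/(n e t), B = V_H n e t / I.
B = (7.59×10⁻⁷)(2.26×10²⁸)(1.602×10⁻¹⁹)(1.42×10⁻³)/6.72 ≈ 0.581 T.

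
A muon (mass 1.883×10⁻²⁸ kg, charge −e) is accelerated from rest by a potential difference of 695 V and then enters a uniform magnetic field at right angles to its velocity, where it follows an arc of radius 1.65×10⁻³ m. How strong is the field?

v = √(2|q|V/m) = √(2·1.602×10⁻¹⁹·695/1.883×10⁻²⁸) ≈ 1.087×10⁶ m/s.
B = mv/(|q|r) = (1.883×10⁻²⁸)(1.087×10⁶)/((1.602×10⁻¹⁹)(1.65×10⁻³)) ≈ 0.775 T.

B ≈ 0.775 T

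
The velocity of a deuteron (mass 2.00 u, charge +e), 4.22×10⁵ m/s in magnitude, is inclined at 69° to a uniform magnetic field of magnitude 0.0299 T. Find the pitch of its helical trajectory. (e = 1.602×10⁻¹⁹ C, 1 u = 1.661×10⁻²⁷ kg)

v∥ = v cosθ = 4.22×10⁵·cos69° ≈ 1.512×10⁵ m/s.
T = 2πm/(|q|B) = 2π(3.322×10⁻²⁷)/((1.602×10⁻¹⁹)(0.0299)) ≈ 4.358×10⁻⁶ s.
pitch = v∥ T = (1.512×10⁵)(4.358×10⁻⁶) ≈ 0.659 m.

p ≈ 0.659 m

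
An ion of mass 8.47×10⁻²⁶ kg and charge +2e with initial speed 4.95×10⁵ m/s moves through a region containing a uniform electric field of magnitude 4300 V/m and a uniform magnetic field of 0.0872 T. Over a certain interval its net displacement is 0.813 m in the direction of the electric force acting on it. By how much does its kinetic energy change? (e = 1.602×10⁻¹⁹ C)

The magnetic force is always ⟂ v and does no work; only the electric force changes KE.
ΔKE = F_E · d = |q|E d = (3.204×10⁻¹⁹)(4300)(0.813) ≈ 1.12×10⁻¹⁵ J.

ΔKE ≈ 1.12×10⁻¹⁵ J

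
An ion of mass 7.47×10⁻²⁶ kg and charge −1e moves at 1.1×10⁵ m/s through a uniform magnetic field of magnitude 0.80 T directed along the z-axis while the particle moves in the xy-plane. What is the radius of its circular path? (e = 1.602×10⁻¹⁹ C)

The magnetic force provides the centripetal force: |q|vB = mv²/r.
r = mv/(|q|B) = (7.47×10⁻²⁶)(1.1×10⁵)/((1.602×10⁻¹⁹)(0.80)) ≈ 0.064 m.

r ≈ 0.064 m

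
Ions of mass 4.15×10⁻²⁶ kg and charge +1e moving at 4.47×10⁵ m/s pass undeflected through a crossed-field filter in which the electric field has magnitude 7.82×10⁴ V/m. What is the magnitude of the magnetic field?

B = 0.175 T

Balance of forces in the selector: qE = qvB ⇒ B = E/v.
B = 7.82×10⁴/4.47×10⁵ = 0.175 T.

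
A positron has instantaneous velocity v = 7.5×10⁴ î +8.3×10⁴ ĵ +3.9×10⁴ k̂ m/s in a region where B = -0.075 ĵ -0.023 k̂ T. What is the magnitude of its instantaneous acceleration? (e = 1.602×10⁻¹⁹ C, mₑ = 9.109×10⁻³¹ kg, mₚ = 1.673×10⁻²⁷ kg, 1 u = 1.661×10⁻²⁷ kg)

|a| ≈ 1.05×10¹⁵ m/s²

v×B = (1020, 1720, -5620) N/C.
F = q v×B = (1.602×10⁻¹⁹ C)·(1020, 1720, -5620) = (1.63×10⁻¹⁶, 2.76×10⁻¹⁶, -9.01×10⁻¹⁶) N.
|a| = |F|/m = 9.565×10⁻¹⁶/9.109×10⁻³¹ ≈ 1.05×10¹⁵ m/s².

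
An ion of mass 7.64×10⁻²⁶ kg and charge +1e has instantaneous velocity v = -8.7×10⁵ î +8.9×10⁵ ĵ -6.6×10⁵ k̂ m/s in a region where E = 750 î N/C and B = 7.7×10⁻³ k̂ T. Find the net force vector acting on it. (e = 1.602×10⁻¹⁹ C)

F ≈ (1.22×10⁻¹⁵, 1.07×10⁻¹⁵, 0) N

v×B = (6850, 6700, 0) N/C.
E + v×B = (7600, 6700, 0) N/C.
F = q(E + v×B) = (1.602×10⁻¹⁹ C)·(7600, 6700, 0) = (1.22×10⁻¹⁵, 1.07×10⁻¹⁵, 0) N.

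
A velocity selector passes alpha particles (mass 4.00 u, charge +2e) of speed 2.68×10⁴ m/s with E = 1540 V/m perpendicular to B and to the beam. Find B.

B = 0.0575 T

Balance of forces in the selector: qE = qvB ⇒ B = E/v.
B = 1540/2.68×10⁴ = 0.0575 T.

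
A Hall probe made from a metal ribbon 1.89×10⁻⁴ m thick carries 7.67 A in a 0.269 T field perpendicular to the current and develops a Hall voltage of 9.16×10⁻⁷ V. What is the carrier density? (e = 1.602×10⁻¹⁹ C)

From V_H = IB/(n e t), n = IB/(V_H e t).
n = (7.67)(0.269)/((9.16×10⁻⁷)(1.602×10⁻¹⁹)(1.89×10⁻⁴)) ≈ 7.44×10²⁸ m⁻³.

n ≈ 7.44×10²⁸ m⁻³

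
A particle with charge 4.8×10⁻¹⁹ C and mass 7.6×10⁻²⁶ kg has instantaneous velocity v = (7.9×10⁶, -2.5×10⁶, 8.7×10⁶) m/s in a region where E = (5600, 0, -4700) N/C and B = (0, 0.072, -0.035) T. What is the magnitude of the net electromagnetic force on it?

|F| ≈ 3.96×10⁻¹³ N

v×B = (-5.39×10⁵, 2.76×10⁵, 5.69×10⁵) N/C.
E + v×B = (-5.33×10⁵, 2.76×10⁵, 5.64×10⁵) N/C.
F = q(E + v×B) = (4.8×10⁻¹⁹ C)·(-5.33×10⁵, 2.76×10⁵, 5.64×10⁵) = (-2.56×10⁻¹³, 1.33×10⁻¹³, 2.71×10⁻¹³) N.
|F| = 3.96×10⁻¹³ N.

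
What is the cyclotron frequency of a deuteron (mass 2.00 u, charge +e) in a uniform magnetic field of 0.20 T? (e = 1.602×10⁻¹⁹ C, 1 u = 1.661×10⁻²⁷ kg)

f = |q|B/(2πm).
f = (1.602×10⁻¹⁹)(0.20)/(2π·3.322×10⁻²⁷) ≈ 1.5×10⁶ Hz.

f ≈ 1.5×10⁶ Hz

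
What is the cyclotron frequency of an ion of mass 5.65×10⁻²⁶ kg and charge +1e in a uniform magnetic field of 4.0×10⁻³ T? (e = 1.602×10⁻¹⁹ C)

f ≈ 1800 Hz

f = |q|B/(2πm).
f = (1.602×10⁻¹⁹)(4.0×10⁻³)/(2π·5.65×10⁻²⁶) ≈ 1800 Hz.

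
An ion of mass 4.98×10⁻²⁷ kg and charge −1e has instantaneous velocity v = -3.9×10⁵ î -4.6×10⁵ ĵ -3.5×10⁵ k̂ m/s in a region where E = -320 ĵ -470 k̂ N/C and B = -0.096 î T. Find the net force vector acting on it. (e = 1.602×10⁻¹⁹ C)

F ≈ (0, -5.33×10⁻¹⁵, 7.15×10⁻¹⁵) N

v×B = (0, 3.36×10⁴, -4.42×10⁴) N/C.
E + v×B = (0, 3.33×10⁴, -4.46×10⁴) N/C.
F = q(E + v×B) = (−1.602×10⁻¹⁹ C)·(0, 3.33×10⁴, -4.46×10⁴) = (0, -5.33×10⁻¹⁵, 7.15×10⁻¹⁵) N.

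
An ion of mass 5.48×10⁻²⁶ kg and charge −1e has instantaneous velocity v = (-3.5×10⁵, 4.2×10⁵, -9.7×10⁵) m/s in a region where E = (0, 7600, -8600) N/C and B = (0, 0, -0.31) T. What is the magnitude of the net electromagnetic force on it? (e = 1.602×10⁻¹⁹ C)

|F| ≈ 2.64×10⁻¹⁴ N

v×B = (-1.30×10⁵, -1.08×10⁵, 0) N/C.
E + v×B = (-1.30×10⁵, -1.01×10⁵, -8600) N/C.
F = q(E + v×B) = (−1.602×10⁻¹⁹ C)·(-1.30×10⁵, -1.01×10⁵, -8600) = (2.09×10⁻¹⁴, 1.62×10⁻¹⁴, 1.38×10⁻¹⁵) N.
|F| = 2.64×10⁻¹⁴ N.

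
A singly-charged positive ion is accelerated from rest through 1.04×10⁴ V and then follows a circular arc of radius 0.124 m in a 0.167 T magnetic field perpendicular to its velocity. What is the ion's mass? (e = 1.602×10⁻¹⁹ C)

Combine |q|V = ½mv² and r = mv/(|q|B): eliminate v to get m = qB²r²/(2V).
m = (1.602×10⁻¹⁹)(0.167)²(0.124)²/(2·1.04×10⁴) ≈ 3.30×10⁻²⁷ kg.

m ≈ 3.30×10⁻²⁷ kg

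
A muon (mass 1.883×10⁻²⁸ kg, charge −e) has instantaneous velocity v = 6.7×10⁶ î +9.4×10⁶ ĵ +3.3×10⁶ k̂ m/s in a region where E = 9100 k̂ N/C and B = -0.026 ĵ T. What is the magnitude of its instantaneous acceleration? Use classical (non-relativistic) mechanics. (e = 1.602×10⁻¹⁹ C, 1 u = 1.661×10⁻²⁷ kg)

|a| ≈ 1.58×10¹⁴ m/s²

v×B = (8.58×10⁴, 0, -1.74×10⁵) N/C.
E + v×B = (8.58×10⁴, 0, -1.65×10⁵) N/C.
F = q(E + v×B) = (−1.602×10⁻¹⁹ C)·(8.58×10⁴, 0, -1.65×10⁵) = (-1.37×10⁻¹⁴, 0, 2.64×10⁻¹⁴) N.
|a| = |F|/m = 2.981×10⁻¹⁴/1.883×10⁻²⁸ ≈ 1.58×10¹⁴ m/s².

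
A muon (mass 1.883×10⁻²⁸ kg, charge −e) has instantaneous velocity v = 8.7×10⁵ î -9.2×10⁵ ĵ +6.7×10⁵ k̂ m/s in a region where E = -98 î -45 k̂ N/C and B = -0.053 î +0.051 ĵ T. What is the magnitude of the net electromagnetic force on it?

|F| ≈ 7.94×10⁻¹⁵ N

v×B = (-3.42×10⁴, -3.55×10⁴, -4390) N/C.
E + v×B = (-3.43×10⁴, -3.55×10⁴, -4440) N/C.
F = q(E + v×B) = (−1.602×10⁻¹⁹ C)·(-3.43×10⁴, -3.55×10⁴, -4440) = (5.49×10⁻¹⁵, 5.69×10⁻¹⁵, 7.10×10⁻¹⁶) N.
|F| = 7.94×10⁻¹⁵ N.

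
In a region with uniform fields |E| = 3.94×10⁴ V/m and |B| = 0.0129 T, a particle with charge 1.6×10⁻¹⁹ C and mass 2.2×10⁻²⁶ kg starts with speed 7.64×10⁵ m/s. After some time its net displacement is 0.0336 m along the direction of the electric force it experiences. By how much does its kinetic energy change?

The magnetic force is always ⟂ v and does no work; only the electric force changes KE.
ΔKE = F_E · d = |q|E d = (1.6×10⁻¹⁹)(3.94×10⁴)(0.0336) ≈ 2.12×10⁻¹⁶ J.

ΔKE ≈ 2.12×10⁻¹⁶ J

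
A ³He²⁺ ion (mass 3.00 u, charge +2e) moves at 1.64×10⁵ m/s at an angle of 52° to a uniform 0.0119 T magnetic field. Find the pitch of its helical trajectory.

v∥ = v cosθ = 1.64×10⁵·cos52° ≈ 1.010×10⁵ m/s.
T = 2πm/(|q|B) = 2π(4.983×10⁻²⁷)/((3.204×10⁻¹⁹)(0.0119)) ≈ 8.212×10⁻⁶ s.
pitch = v∥ T = (1.010×10⁵)(8.212×10⁻⁶) ≈ 0.829 m.

p ≈ 0.829 m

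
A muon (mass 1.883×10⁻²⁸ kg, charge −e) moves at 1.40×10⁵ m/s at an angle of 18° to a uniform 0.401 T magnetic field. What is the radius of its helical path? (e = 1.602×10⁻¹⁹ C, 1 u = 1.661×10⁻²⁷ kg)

v⊥ = v sinθ = 1.40×10⁵·sin18° ≈ 4.326×10⁴ m/s.
r = m v⊥/(|q|B) = (1.883×10⁻²⁸)(4.326×10⁴)/((1.602×10⁻¹⁹)(0.401)) ≈ 1.27×10⁻⁴ m.

r ≈ 1.27×10⁻⁴ m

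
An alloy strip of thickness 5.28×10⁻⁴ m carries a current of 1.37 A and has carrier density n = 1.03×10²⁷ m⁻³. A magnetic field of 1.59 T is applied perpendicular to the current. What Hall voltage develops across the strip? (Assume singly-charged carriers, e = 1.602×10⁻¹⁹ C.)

V_H ≈ 2.50×10⁻⁵ V

V_H = IB/(n e t).
V_H = (1.37)(1.59)/((1.03×10²⁷)(1.602×10⁻¹⁹)(5.28×10⁻⁴)) ≈ 2.50×10⁻⁵ V.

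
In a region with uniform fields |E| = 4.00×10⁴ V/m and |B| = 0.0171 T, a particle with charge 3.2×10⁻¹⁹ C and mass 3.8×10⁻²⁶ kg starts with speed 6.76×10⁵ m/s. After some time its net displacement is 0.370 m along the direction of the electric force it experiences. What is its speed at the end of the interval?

v_f ≈ 8.40×10⁵ m/s

B does no work; ΔKE = |q|E d.
½mv_f² = ½mv₀² + |q|Ed = ½(3.8×10⁻²⁶)(6.76×10⁵)² + (3.2×10⁻¹⁹)(4.00×10⁴)(0.370) ≈ 8.683×10⁻¹⁵ J + 4.736×10⁻¹⁵ J ≈ 1.342×10⁻¹⁴ J.
v_f = √(2·1.342×10⁻¹⁴/3.8×10⁻²⁶) ≈ 8.40×10⁵ m/s.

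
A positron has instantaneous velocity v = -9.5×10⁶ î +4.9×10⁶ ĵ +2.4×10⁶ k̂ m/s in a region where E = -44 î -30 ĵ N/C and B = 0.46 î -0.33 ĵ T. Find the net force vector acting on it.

v×B = (7.92×10⁵, 1.10×10⁶, 8.81×10⁵) N/C.
E + v×B = (7.92×10⁵, 1.10×10⁶, 8.81×10⁵) N/C.
F = q(E + v×B) = (1.602×10⁻¹⁹ C)·(7.92×10⁵, 1.10×10⁶, 8.81×10⁵) = (1.27×10⁻¹³, 1.77×10⁻¹³, 1.41×10⁻¹³) N.

F ≈ (1.27×10⁻¹³, 1.77×10⁻¹³, 1.41×10⁻¹³) N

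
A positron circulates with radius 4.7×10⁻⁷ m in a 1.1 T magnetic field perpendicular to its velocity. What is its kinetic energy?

KE ≈ 3.8×10⁻²¹ J

v = |q|Br/m, then KE = ½mv² = (qBr)²/(2m).
v = (1.602×10⁻¹⁹)(1.1)(4.7×10⁻⁷)/9.109×10⁻³¹ ≈ 9.092×10⁴ m/s.
KE = ½(9.109×10⁻³¹)(9.092×10⁴)² ≈ 3.8×10⁻²¹ J.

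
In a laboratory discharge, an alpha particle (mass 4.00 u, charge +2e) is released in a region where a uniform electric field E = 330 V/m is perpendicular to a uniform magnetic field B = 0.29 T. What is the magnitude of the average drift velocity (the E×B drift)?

v_d ≈ 1100 m/s

In crossed fields the guiding centre drifts at v_d = |E×B|/B² = E/B, independent of charge and mass.
v_d = 330/0.29 = 1100 m/s.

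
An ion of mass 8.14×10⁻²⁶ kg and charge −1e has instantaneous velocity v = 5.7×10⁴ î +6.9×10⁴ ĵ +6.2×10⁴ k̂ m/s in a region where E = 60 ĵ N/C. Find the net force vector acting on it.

F ≈ (0, -9.61×10⁻¹⁸, 0) N

Only an electric field acts, so F = qE = (−1.602×10⁻¹⁹ C)·(0, 60.0, 0) = (0, -9.61×10⁻¹⁸, 0) N.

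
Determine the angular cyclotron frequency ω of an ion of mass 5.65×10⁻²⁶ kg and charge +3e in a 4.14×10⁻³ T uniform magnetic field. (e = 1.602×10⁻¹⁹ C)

ω ≈ 3.52×10⁴ rad/s

ω = |q|B/m.
ω = (4.806×10⁻¹⁹)(4.14×10⁻³)/5.65×10⁻²⁶ ≈ 3.52×10⁴ rad/s.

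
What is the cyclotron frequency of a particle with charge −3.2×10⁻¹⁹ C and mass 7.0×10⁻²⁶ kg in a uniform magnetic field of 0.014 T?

f ≈ 1.0×10⁴ Hz

f = |q|B/(2πm).
f = (3.2×10⁻¹⁹)(0.014)/(2π·7.0×10⁻²⁶) ≈ 1.0×10⁴ Hz.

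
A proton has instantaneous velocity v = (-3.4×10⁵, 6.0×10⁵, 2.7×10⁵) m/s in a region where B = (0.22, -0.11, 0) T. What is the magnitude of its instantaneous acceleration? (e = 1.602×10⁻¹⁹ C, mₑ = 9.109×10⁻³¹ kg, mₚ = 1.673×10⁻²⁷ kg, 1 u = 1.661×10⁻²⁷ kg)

v×B = (2.97×10⁴, 5.94×10⁴, -9.46×10⁴) N/C.
F = q v×B = (1.602×10⁻¹⁹ C)·(2.97×10⁴, 5.94×10⁴, -9.46×10⁴) = (4.76×10⁻¹⁵, 9.52×10⁻¹⁵, -1.52×10⁻¹⁴) N.
|a| = |F|/m = 1.852×10⁻¹⁴/1.673×10⁻²⁷ ≈ 1.11×10¹³ m/s².

|a| ≈ 1.11×10¹³ m/s²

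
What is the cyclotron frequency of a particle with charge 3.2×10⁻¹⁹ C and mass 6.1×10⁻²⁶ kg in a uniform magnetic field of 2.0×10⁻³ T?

f ≈ 1700 Hz

f = |q|B/(2πm).
f = (3.2×10⁻¹⁹)(2.0×10⁻³)/(2π·6.1×10⁻²⁶) ≈ 1700 Hz.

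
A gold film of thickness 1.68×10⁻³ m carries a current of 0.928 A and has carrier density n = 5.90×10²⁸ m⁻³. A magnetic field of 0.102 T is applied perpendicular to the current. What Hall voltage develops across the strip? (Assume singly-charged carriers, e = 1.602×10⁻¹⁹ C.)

V_H = IB/(n e t).
V_H = (0.928)(0.102)/((5.90×10²⁸)(1.602×10⁻¹⁹)(1.68×10⁻³)) ≈ 5.96×10⁻⁹ V.

V_H ≈ 5.96×10⁻⁹ V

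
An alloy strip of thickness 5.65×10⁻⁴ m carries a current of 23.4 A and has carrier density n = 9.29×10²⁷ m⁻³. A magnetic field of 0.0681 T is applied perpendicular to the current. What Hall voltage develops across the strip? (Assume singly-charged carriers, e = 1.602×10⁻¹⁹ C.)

V_H = IB/(n e t).
V_H = (23.4)(0.0681)/((9.29×10²⁷)(1.602×10⁻¹⁹)(5.65×10⁻⁴)) ≈ 1.90×10⁻⁶ V.

V_H ≈ 1.90×10⁻⁶ V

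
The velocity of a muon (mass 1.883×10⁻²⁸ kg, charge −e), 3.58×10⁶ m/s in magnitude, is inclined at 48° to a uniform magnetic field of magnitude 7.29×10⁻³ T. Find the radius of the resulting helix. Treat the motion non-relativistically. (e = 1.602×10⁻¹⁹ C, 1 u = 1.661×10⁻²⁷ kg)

r ≈ 0.429 m

v⊥ = v sinθ = 3.58×10⁶·sin48° ≈ 2.660×10⁶ m/s.
r = m v⊥/(|q|B) = (1.883×10⁻²⁸)(2.660×10⁶)/((1.602×10⁻¹⁹)(7.29×10⁻³)) ≈ 0.429 m.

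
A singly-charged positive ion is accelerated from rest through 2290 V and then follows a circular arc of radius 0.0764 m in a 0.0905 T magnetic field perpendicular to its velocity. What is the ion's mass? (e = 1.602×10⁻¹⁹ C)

Combine |q|V = ½mv² and r = mv/(|q|B): eliminate v to get m = qB²r²/(2V).
m = (1.602×10⁻¹⁹)(0.0905)²(0.0764)²/(2·2290) ≈ 1.67×10⁻²⁷ kg.

m ≈ 1.67×10⁻²⁷ kg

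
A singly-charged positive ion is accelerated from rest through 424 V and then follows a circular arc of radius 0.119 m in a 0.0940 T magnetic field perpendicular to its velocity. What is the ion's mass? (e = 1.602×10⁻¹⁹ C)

m ≈ 2.36×10⁻²⁶ kg

Combine |q|V = ½mv² and r = mv/(|q|B): eliminate v to get m = qB²r²/(2V).
m = (1.602×10⁻¹⁹)(0.0940)²(0.119)²/(2·424) ≈ 2.36×10⁻²⁶ kg.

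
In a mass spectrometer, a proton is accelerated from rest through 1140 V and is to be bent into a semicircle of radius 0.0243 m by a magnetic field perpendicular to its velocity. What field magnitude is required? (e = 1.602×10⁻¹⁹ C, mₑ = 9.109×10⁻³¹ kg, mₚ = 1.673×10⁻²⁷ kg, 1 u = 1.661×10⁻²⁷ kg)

B ≈ 0.201 T

v = √(2|q|V/m) = √(2·1.602×10⁻¹⁹·1140/1.673×10⁻²⁷) ≈ 4.673×10⁵ m/s.
B = mv/(|q|r) = (1.673×10⁻²⁷)(4.673×10⁵)/((1.602×10⁻¹⁹)(0.0243)) ≈ 0.201 T.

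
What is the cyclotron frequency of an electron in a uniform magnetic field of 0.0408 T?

f = |q|B/(2πm).
f = (1.602×10⁻¹⁹)(0.0408)/(2π·9.109×10⁻³¹) ≈ 1.14×10⁹ Hz.

f ≈ 1.14×10⁹ Hz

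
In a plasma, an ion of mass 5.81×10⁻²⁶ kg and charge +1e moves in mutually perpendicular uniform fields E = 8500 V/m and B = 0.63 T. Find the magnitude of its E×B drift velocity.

In crossed fields the guiding centre drifts at v_d = |E×B|/B² = E/B, independent of charge and mass.
v_d = 8500/0.63 = 1.3×10⁴ m/s.

v_d ≈ 1.3×10⁴ m/s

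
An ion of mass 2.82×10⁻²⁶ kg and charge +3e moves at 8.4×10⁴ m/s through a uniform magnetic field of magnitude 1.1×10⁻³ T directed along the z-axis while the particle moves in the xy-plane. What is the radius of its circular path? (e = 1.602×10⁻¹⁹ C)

The magnetic force provides the centripetal force: |q|vB = mv²/r.
r = mv/(|q|B) = (2.82×10⁻²⁶)(8.4×10⁴)/((4.806×10⁻¹⁹)(1.1×10⁻³)) ≈ 4.5 m.

r ≈ 4.5 m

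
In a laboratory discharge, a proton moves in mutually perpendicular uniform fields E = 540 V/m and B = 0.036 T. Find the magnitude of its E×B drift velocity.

The E×B drift speed is v_d = E/B.
v_d = 540/0.036 = 1.5×10⁴ m/s.

v_d ≈ 1.5×10⁴ m/s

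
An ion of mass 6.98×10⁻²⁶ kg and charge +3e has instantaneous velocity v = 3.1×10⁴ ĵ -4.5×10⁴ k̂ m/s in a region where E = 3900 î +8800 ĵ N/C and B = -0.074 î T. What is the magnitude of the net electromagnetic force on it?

|F| ≈ 6.22×10⁻¹⁵ N

v×B = (0, 3330, 2290) N/C.
E + v×B = (3900, 1.21×10⁴, 2290) N/C.
F = q(E + v×B) = (4.806×10⁻¹⁹ C)·(3900, 1.21×10⁴, 2290) = (1.87×10⁻¹⁵, 5.83×10⁻¹⁵, 1.10×10⁻¹⁵) N.
|F| = 6.22×10⁻¹⁵ N.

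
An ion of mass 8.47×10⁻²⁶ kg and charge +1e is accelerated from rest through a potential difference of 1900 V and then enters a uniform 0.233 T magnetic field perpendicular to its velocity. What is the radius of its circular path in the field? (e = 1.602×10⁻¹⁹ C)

r ≈ 0.192 m

Acceleration: |q|V = ½mv² ⇒ v = √(2|q|V/m) = √(2·1.602×10⁻¹⁹·1900/8.47×10⁻²⁶) ≈ 8.478×10⁴ m/s.
In the field: r = mv/(|q|B) = (8.47×10⁻²⁶)(8.478×10⁴)/((1.602×10⁻¹⁹)(0.233)) ≈ 0.192 m.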